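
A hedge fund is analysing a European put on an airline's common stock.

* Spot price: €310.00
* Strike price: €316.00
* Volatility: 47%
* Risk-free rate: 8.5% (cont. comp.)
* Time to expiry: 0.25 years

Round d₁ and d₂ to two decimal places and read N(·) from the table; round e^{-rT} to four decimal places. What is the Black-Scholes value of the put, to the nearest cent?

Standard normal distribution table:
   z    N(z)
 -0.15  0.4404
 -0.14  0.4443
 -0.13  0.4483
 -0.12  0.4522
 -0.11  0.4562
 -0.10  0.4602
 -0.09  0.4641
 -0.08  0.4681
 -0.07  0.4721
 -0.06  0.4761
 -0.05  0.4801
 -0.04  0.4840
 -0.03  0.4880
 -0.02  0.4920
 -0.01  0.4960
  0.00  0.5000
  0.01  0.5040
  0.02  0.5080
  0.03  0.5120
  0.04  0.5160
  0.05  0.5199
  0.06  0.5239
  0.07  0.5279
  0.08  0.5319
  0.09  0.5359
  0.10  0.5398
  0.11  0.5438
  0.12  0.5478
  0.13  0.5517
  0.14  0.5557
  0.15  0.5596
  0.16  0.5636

€29.26

T = 0.25;  σ√T = 0.2350
d₁ = [ln(310/316) + (0.085 + 0.47²/2)·0.25] / 0.2350 = [-0.0192 + 0.0489] / 0.2350 = 0.1264 → 0.13
d₂ = d₁ − σ√T = 0.1264 − 0.2350 = -0.1086 → -0.11
e^(−rT) = e^(−0.085·0.25) = 0.9790
P = 316·0.9790·N(0.11) − 310·N(-0.13) = 316·0.9790·0.5438 − 310·0.4483 = 168.2321 − 138.9730 = 29.2591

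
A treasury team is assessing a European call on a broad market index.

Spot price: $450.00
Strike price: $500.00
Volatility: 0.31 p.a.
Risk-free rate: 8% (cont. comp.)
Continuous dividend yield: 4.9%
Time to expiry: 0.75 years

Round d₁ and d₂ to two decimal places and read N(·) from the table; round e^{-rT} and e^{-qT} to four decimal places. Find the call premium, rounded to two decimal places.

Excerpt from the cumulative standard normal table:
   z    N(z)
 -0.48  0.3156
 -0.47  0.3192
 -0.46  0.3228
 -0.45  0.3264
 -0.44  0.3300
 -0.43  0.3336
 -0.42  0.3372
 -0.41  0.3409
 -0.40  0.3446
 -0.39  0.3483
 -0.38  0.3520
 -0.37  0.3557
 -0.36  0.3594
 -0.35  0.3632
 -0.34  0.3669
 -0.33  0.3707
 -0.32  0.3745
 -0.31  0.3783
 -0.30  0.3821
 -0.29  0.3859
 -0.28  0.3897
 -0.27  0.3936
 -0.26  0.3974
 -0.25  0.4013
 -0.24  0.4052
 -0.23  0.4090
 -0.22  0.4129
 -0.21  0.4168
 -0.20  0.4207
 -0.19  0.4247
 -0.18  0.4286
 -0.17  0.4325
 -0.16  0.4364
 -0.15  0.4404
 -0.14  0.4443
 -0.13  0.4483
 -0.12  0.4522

$32.20

σ√T = 0.31 × 0.8660 = 0.2685
d₁ = [ln(450/500) + (0.08 − 0.049 + 0.31²/2)·0.75] / 0.2685 = [-0.1054 + 0.0593] / 0.2685 = -0.1716 → -0.17
d₂ = d₁ − σ√T = -0.1716 − 0.2685 = -0.4401 → -0.44
e^(−qT) = e^(−0.049·0.75) = 0.9639;  e^(−rT) = e^(−0.08·0.75) = 0.9418
N(d₁) = N(-0.17) = 0.4325;  N(d₂) = N(-0.44) = 0.3300
C = 450·0.9639·0.4325 − 500·0.9418·0.3300 = 187.5990 − 155.3970 = 32.2020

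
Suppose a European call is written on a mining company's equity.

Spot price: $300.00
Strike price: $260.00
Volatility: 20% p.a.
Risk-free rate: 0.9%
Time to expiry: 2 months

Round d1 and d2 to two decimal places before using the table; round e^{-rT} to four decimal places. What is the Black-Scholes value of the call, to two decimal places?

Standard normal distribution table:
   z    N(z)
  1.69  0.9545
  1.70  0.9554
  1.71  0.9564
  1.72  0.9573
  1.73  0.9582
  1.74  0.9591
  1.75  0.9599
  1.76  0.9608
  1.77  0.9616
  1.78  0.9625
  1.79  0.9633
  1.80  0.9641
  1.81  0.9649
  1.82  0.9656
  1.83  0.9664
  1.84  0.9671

$40.71

σ√T = 0.2·√0.1667 = 0.0816
ln(S/K) + (r + σ²/2)T = ln(300/260) + (0.009 + 0.2²/2)·0.1667 = 0.1431 + 0.0048 = 0.1479
d₁ = 0.1479 / 0.0816 = 1.8118 → 1.81
d₂ = d₁ − σ√T = 1.8118 − 0.0816 = 1.7302 → 1.73
e^(−rT) = e^(−0.009·0.1667) = 0.9985
N(d₁) = N(1.81) = 0.9649;  N(d₂) = N(1.73) = 0.9582
C = 300·0.9649 − 260·0.9985·0.9582 = 289.4700 − 248.7583 = 40.7117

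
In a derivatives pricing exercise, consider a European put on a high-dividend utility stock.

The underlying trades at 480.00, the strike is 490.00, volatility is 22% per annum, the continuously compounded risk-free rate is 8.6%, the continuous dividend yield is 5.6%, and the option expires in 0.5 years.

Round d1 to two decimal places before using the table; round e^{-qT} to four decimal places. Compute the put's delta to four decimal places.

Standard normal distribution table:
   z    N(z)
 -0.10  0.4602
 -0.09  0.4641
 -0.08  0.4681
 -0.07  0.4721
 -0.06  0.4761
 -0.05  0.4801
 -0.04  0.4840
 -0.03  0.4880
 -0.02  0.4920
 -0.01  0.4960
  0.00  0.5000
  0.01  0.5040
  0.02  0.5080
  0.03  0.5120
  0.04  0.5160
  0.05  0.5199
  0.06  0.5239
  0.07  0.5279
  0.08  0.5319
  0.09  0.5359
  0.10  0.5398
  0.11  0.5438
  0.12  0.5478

-0.4706

T = 0.5;  σ√T = 0.1556
d₁ = [ln(480/490) + (0.086 − 0.056 + ½·0.22²)·0.5] / (σ√T) = (-0.0206 + 0.0271) / 0.1556 = 0.0417 ⇒ 0.04
N(d₁) = N(0.04) = 0.5160
Δ_put = exp(−qT)·(N(d₁) − 1) = 0.9724·(0.5160 − 1) = -0.4706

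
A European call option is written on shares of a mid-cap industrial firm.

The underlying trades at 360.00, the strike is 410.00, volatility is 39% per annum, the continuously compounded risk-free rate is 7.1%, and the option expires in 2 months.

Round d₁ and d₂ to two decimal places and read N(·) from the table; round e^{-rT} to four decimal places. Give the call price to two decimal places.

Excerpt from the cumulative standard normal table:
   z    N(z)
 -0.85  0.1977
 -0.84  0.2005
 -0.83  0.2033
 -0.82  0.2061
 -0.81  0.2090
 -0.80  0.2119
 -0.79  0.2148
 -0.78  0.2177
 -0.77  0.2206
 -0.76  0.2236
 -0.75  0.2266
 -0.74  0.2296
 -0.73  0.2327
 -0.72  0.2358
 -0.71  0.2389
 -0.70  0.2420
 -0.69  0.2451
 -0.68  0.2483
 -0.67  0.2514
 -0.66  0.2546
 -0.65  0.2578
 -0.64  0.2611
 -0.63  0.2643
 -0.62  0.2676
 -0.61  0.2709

σ√T = 0.39·√0.1667 = 0.1592
ln(S/K) + (r + σ²/2)T = ln(360/410) + (0.071 + 0.39²/2)·0.1667 = -0.1301 + 0.0245 = -0.1055
d₁ = -0.1055 / 0.1592 = -0.6629 ⇒ -0.66
d₂ = d₁ − σ√T = -0.6629 − 0.1592 = -0.8221 ⇒ -0.82
e^(−rT) = e^(−0.071·0.1667) = 0.9882
C = 360·N(-0.66) − 410·0.9882·N(-0.82) = 360·0.2546 − 410·0.9882·0.2061 = 91.6560 − 83.5039 = 8.1521

8.15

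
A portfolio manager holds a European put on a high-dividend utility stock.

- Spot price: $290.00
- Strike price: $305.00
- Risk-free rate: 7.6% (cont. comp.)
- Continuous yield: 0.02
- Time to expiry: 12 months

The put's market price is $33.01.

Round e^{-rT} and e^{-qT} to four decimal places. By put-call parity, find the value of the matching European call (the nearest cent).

exp(−qT) = exp(−0.02·1) = 0.9802;  exp(−rT) = exp(−0.076·1) = 0.9268
Put-call parity: C − P = S·e^(−qT) − K·e^(−rT) = 290·0.9802 − 305·0.9268 = 284.2580 − 282.6740 = 1.5840
C = P + (C − P) = 33.01 + (1.5840) = 34.5940

$34.59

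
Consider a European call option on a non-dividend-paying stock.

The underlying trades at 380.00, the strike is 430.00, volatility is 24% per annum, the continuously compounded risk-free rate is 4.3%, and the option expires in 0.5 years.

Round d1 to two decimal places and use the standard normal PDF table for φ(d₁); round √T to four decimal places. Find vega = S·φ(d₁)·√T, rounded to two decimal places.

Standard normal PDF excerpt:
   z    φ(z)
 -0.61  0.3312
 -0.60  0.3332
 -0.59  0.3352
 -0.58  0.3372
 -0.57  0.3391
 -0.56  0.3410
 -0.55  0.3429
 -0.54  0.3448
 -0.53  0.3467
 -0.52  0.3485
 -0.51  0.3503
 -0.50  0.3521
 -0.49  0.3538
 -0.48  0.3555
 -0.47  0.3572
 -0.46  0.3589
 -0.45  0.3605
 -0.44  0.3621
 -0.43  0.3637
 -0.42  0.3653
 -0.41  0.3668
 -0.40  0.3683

T = 0.5;  σ√T = 0.1697
d₁ = [ln(380/430) + (0.043 + ½·0.24²)·0.5] / (σ√T) = (-0.1236 + 0.0359) / 0.1697 = -0.5169 → -0.52
√T = √0.5 = 0.7071
φ(d₁) = φ(-0.52) = 0.3485
vega = S·φ(d₁)·√T = 380·0.3485·0.7071 = 93.6413

93.64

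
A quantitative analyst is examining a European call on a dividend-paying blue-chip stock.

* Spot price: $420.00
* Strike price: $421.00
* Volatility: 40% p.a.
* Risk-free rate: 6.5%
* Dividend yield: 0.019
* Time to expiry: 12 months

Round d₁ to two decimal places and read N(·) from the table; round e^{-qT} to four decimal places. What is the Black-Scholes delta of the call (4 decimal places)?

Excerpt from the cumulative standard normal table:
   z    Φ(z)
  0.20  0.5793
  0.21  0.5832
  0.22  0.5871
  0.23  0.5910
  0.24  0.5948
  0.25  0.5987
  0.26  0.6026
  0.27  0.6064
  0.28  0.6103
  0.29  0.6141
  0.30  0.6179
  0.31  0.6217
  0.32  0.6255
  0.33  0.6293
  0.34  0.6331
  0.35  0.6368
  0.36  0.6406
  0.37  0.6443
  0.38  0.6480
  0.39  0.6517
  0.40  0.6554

0.6100

T = 1;  σ√T = 0.4000
d₁ = [ln(420/421) + (0.065 − 0.019 + 0.4²/2)·1] / 0.4000 = [-0.0024 + 0.1260] / 0.4000 = 0.3091 → 0.31
N(d₁) = N(0.31) = 0.6217
Δ_call = e^(−qT)·N(d₁) = 0.9812·0.6217 = 0.6100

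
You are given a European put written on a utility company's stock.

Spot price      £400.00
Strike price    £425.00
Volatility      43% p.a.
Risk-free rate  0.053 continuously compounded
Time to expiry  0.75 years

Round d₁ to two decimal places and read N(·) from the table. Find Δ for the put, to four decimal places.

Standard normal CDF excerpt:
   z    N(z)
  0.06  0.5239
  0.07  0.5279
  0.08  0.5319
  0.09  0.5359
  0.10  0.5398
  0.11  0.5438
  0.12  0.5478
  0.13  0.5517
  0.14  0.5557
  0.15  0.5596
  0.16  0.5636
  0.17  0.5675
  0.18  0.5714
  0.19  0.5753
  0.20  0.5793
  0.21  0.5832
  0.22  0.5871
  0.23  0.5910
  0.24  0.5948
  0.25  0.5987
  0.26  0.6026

-0.4483

T = 0.75;  σ√T = 0.3724
ln(S/K) + (r + σ²/2)T = ln(400/425) + (0.053 + 0.43²/2)·0.75 = -0.0606 + 0.1091 = 0.0485
d₁ = 0.0485 / 0.3724 = 0.1301 → 0.13
N(d₁) = N(0.13) = 0.5517
Δ_put = N(d₁) − 1 = 0.5517 − 1 = -0.4483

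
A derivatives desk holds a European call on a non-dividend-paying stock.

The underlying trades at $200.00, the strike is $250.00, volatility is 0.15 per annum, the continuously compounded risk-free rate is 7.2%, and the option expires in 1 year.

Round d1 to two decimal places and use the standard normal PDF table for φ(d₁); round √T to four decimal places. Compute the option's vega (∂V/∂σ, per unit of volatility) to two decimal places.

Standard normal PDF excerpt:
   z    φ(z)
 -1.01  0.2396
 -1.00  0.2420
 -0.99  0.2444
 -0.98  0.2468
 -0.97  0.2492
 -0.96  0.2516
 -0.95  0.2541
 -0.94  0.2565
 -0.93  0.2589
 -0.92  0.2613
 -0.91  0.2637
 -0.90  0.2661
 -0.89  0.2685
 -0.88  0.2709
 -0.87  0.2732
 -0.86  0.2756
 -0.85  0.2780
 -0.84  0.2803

51.78

T = 1;  σ√T = 0.1500
d₁ = [ln(200/250) + (0.072 + 0.15²/2)·1] / 0.1500 = [-0.2231 + 0.0832] / 0.1500 = -0.9326 ⇒ -0.93
√T = √1 = 1.0000
φ(d₁) = φ(-0.93) = 0.2589
vega = S·φ(d₁)·√T = 200·0.2589·1.0000 = 51.7800
(The put has the same vega.)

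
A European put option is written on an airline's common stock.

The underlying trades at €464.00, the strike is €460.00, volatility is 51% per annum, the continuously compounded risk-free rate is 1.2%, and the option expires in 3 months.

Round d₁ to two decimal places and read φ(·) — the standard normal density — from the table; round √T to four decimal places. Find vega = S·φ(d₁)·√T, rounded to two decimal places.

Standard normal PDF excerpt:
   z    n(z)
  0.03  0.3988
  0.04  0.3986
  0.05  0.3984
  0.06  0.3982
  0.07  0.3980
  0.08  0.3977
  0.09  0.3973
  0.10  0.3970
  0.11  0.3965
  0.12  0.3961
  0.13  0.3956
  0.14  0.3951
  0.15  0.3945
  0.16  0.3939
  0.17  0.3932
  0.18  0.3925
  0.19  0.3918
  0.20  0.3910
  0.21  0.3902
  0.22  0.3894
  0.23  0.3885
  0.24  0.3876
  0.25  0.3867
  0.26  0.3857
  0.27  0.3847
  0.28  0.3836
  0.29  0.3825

91.22

σ√T = 0.51·√0.25 = 0.2550
ln(S/K) + (r + σ²/2)T = ln(464/460) + (0.012 + 0.51²/2)·0.25 = 0.0087 + 0.0355 = 0.0442
d₁ = 0.0442 / 0.2550 = 0.1732 ⇒ 0.17
√T = √0.25 = 0.5000
φ(d₁) = φ(0.17) = 0.3932
vega = S·φ(d₁)·√T = 464·0.3932·0.5000 = 91.2224
(The call has the same vega.)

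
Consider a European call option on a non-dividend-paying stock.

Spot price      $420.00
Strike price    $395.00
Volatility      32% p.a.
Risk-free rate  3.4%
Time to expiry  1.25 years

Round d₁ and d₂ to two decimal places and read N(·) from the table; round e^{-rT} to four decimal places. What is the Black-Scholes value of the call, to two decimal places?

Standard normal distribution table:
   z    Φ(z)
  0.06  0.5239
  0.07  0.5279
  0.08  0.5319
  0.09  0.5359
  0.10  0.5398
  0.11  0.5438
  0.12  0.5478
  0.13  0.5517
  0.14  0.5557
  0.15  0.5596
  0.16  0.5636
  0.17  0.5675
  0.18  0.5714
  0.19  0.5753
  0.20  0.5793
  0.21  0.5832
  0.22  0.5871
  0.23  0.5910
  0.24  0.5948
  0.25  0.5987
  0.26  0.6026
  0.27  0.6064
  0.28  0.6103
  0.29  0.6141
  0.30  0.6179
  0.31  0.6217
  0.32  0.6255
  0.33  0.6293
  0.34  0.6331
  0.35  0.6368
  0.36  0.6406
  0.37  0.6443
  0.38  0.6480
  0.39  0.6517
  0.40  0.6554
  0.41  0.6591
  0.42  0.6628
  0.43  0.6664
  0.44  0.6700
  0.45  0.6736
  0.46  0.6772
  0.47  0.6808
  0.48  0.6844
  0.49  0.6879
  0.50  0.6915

$80.07

σ√T = 0.32 × 1.1180 = 0.3578
d₁ = [ln(420/395) + (0.034 + 0.32²/2)·1.25] / 0.3578 = [0.0614 + 0.1065] / 0.3578 = 0.4692 which rounds to 0.47
d₂ = d₁ − σ√T = 0.4692 − 0.3578 = 0.1114 which rounds to 0.11
e^(−rT) = e^(−0.034·1.25) = 0.9584
N(d₁) = N(0.47) = 0.6808;  N(d₂) = N(0.11) = 0.5438
C = 420·0.6808 − 395·0.9584·0.5438 = 285.9360 − 205.8653 = 80.0707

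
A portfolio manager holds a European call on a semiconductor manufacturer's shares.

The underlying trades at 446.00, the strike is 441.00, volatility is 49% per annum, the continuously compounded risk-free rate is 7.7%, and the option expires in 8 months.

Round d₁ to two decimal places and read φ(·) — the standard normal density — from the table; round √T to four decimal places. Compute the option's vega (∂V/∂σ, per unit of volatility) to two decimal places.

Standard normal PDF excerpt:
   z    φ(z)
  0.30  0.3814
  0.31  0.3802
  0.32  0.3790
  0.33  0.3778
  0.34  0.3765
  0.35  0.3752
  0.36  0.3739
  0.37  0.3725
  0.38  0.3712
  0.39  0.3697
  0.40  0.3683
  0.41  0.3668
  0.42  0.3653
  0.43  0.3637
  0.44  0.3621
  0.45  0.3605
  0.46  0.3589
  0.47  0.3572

T = 0.6667;  σ√T = 0.4001
d₁ = [ln(446/441) + (0.077 + 0.49²/2)·0.6667] / 0.4001 = [0.0113 + 0.1314] / 0.4001 = 0.3565 → 0.36
√T = √0.6667 = 0.8165
φ(d₁) = φ(0.36) = 0.3739
vega = S·φ(d₁)·√T = 446·0.3739·0.8165 = 136.1591

136.16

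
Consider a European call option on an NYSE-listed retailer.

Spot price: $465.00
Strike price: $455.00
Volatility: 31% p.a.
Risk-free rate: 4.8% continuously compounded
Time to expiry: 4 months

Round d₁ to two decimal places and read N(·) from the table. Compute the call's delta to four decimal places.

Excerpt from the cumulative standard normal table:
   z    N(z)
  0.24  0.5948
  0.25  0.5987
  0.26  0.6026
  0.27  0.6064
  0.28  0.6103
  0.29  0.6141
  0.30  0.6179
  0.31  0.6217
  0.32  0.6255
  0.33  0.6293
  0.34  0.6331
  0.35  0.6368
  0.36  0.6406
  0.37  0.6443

σ√T = 0.31·√0.3333 = 0.1790
d₁ = [ln(465/455) + (0.048 + 0.31²/2)·0.3333] / 0.1790 = [0.0217 + 0.0320] / 0.1790 = 0.3004 ⇒ 0.30
N(d₁) = N(0.30) = 0.6179
Δ_call = N(d₁) = 0.6179

0.6179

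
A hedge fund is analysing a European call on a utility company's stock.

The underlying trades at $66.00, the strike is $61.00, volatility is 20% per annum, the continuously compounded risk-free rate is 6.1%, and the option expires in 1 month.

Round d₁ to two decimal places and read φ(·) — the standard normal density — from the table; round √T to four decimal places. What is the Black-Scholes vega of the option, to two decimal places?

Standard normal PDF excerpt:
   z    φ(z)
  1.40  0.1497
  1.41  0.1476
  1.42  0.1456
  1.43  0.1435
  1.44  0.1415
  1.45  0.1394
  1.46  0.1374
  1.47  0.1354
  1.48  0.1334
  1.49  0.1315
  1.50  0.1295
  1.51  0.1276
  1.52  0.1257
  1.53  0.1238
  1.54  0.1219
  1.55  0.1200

σ√T = 0.2·√0.08333 = 0.0577
d₁ = [ln(66/61) + (0.061 + 0.2²/2)·0.08333] / 0.0577 = [0.0788 + 0.0067] / 0.0577 = 1.4814 ≈ 1.48
√T = √0.08333 = 0.2887
φ(d₁) = φ(1.48) = 0.1334
vega = S·φ(d₁)·√T = 66·0.1334·0.2887 = 2.5418

2.54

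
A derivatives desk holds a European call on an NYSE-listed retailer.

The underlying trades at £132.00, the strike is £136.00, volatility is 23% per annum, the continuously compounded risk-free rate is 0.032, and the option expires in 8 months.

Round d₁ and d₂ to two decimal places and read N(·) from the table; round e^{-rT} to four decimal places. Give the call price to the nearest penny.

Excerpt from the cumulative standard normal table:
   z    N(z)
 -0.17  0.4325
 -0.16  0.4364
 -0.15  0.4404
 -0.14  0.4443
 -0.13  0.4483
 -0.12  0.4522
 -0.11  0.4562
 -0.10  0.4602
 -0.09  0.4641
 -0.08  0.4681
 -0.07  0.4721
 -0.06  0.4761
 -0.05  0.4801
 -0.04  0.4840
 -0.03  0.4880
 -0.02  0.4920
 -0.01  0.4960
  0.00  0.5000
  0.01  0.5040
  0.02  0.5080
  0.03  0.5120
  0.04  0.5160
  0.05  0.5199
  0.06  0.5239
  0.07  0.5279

T = 0.6667;  σ√T = 0.1878
d₁ = [ln(132/136) + (0.032 + ½·0.23²)·0.6667] / (σ√T) = (-0.0299 + 0.0390) / 0.1878 = 0.0485 → 0.05
d₂ = 0.0485 − 0.1878 = -0.1393 → -0.14
exp(−rT) = exp(−0.032·0.6667) = 0.9789
C = 132·N(0.05) − 136·0.9789·N(-0.14) = 132·0.5199 − 136·0.9789·0.4443 = 68.6268 − 59.1498 = 9.4770

£9.48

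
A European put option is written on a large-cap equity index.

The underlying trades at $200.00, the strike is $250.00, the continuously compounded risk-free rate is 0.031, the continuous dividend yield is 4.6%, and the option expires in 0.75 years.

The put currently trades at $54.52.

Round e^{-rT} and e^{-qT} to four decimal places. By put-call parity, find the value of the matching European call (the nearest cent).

exp(−qT) = exp(−0.046·0.75) = 0.9661;  exp(−rT) = exp(−0.031·0.75) = 0.9770
Put-call parity: C − P = S·e^(−qT) − K·e^(−rT) = 200·0.9661 − 250·0.9770 = 193.2200 − 244.2500 = -51.0300
C = P + (C − P) = 54.52 + (-51.0300) = 3.4900

$3.49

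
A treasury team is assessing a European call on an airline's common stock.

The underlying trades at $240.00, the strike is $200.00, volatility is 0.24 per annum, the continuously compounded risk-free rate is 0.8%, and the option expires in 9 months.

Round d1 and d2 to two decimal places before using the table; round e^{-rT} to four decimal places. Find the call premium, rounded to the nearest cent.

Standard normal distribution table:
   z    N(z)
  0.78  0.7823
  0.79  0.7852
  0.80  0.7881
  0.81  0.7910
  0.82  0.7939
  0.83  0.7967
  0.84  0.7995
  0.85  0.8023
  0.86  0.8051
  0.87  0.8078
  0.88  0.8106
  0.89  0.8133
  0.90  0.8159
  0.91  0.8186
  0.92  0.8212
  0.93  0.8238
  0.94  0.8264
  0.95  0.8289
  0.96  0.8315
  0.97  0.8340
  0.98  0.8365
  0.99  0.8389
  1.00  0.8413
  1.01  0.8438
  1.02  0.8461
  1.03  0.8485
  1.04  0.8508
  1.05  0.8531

σ√T = 0.24 × 0.8660 = 0.2078
d₁ = [ln(240/200) + (0.008 + 0.24²/2)·0.75] / 0.2078 = [0.1823 + 0.0276] / 0.2078 = 1.0100 ≈ 1.01
d₂ = d₁ − σ√T = 1.0100 − 0.2078 = 0.8021 ≈ 0.80
e^(−rT) = e^(−0.008·0.75) = 0.9940
N(d₁) = N(1.01) = 0.8438;  N(d₂) = N(0.80) = 0.7881
C = 240·0.8438 − 200·0.9940·0.7881 = 202.5120 − 156.6743 = 45.8377

$45.84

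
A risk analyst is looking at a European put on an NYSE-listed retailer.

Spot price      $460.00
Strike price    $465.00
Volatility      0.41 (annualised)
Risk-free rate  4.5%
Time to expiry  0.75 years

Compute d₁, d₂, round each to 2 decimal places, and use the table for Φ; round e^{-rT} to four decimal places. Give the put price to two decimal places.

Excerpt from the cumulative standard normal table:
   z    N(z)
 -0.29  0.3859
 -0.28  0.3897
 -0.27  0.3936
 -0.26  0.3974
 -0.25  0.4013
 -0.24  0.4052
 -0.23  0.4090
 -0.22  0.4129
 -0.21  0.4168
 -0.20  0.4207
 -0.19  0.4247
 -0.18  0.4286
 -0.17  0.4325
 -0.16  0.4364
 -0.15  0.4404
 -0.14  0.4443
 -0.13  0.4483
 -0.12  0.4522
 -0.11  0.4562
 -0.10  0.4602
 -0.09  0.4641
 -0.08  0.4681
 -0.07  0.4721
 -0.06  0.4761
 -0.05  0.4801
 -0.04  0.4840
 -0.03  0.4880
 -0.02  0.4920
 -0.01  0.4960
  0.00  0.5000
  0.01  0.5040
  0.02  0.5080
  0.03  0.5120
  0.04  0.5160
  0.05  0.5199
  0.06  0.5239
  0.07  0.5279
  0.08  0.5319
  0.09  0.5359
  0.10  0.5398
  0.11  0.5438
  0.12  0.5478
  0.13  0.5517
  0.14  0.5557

σ√T = 0.41 × 0.8660 = 0.3551
d₁ = [ln(460/465) + (0.045 + 0.41²/2)·0.75] / 0.3551 = [-0.0108 + 0.0968] / 0.3551 = 0.2421 ≈ 0.24
d₂ = d₁ − σ√T = 0.2421 − 0.3551 = -0.1129 ≈ -0.11
exp(−rT) = exp(−0.045·0.75) = 0.9668
P = 465·0.9668·N(0.11) − 460·N(-0.24) = 465·0.9668·0.5438 − 460·0.4052 = 244.4718 − 186.3920 = 58.0798

$58.08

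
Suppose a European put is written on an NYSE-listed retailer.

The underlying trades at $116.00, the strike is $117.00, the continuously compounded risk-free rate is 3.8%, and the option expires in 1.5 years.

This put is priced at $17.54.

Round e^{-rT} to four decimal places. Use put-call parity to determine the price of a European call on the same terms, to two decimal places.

$23.02

e^(−rT) = e^(−0.038·1.5) = 0.9446
Put-call parity: C − P = S − K·e^(−rT) = 116 − 117·0.9446 = 116 − 110.5182 = 5.4818
C = P + (C − P) = 17.54 + (5.4818) = 23.0218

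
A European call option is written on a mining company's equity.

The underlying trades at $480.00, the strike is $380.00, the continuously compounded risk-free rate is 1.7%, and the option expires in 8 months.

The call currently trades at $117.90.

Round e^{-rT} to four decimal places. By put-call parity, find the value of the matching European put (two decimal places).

$13.61

exp(−rT) = exp(−0.017·0.6667) = 0.9887
Put-call parity: C − P = S − K·e^(−rT) = 480 − 380·0.9887 = 480 − 375.7060 = 104.2940
P = C − (C − P) = 117.90 − (104.2940) = 13.6060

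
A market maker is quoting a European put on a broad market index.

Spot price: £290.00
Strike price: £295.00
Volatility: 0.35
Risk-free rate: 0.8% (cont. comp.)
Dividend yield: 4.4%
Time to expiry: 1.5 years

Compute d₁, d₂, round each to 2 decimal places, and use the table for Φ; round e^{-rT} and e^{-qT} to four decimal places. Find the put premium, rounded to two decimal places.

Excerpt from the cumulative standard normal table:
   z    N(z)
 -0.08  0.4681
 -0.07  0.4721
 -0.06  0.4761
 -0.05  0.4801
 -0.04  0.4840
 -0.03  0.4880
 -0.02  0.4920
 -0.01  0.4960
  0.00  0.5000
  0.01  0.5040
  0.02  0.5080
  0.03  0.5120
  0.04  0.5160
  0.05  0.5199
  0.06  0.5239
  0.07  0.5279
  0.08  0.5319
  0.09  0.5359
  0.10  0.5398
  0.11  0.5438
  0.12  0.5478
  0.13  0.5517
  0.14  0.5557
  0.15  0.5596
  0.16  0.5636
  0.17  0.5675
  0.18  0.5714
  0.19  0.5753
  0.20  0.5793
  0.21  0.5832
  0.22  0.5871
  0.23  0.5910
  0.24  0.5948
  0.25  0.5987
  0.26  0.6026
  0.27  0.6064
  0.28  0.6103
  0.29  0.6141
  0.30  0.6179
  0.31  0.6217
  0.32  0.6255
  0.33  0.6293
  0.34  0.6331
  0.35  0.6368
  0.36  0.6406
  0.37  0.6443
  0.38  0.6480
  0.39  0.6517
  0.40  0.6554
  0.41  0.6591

£58.55

σ√T = 0.35 × 1.2247 = 0.4287
d₁ = [ln(290/295) + (0.008 − 0.044 + 0.35²/2)·1.5] / 0.4287 = [-0.0171 + 0.0379] / 0.4287 = 0.0485 → 0.05
d₂ = d₁ − σ√T = 0.0485 − 0.4287 = -0.3802 → -0.38
e^(−qT) = e^(−0.044·1.5) = 0.9361;  e^(−rT) = e^(−0.008·1.5) = 0.9881
N(−d₂) = N(0.38) = 0.6480;  N(−d₁) = N(-0.05) = 0.4801
P = 295·0.9881·0.6480 − 290·0.9361·0.4801 = 188.8852 − 130.3323 = 58.5529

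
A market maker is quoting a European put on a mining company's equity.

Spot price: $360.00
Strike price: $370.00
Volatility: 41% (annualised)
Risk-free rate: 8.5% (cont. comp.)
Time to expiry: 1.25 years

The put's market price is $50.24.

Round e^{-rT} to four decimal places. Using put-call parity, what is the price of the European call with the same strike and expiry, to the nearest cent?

exp(−rT) = exp(−0.085·1.25) = 0.8992
Put-call parity: C − P = S − K·e^(−rT) = 360 − 370·0.8992 = 360 − 332.7040 = 27.2960
C = P + (C − P) = 50.24 + (27.2960) = 77.5360

$77.54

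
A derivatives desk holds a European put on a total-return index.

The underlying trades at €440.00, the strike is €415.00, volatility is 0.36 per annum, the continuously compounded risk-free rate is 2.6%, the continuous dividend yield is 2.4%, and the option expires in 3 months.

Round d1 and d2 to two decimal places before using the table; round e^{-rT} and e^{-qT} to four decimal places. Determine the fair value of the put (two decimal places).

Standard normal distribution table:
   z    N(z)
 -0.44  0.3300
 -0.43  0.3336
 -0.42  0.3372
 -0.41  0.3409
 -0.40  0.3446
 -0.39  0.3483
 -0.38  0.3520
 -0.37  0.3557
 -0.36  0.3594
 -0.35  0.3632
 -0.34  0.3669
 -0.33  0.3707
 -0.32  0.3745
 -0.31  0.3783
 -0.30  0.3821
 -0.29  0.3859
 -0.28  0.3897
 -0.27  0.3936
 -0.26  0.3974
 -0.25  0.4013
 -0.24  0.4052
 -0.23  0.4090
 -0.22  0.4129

€19.59

σ√T = 0.36 × 0.5000 = 0.1800
d₁ = [ln(440/415) + (0.026 − 0.024 + 0.36²/2)·0.25] / 0.1800 = [0.0585 + 0.0167] / 0.1800 = 0.4178 ⇒ 0.42
d₂ = d₁ − σ√T = 0.4178 − 0.1800 = 0.2378 ⇒ 0.24
exp(−qT) = exp(−0.024·0.25) = 0.9940;  exp(−rT) = exp(−0.026·0.25) = 0.9935
P = 415·0.9935·N(-0.24) − 440·0.9940·N(-0.42) = 415·0.9935·0.4052 − 440·0.9940·0.3372 = 167.0650 − 147.4778 = 19.5872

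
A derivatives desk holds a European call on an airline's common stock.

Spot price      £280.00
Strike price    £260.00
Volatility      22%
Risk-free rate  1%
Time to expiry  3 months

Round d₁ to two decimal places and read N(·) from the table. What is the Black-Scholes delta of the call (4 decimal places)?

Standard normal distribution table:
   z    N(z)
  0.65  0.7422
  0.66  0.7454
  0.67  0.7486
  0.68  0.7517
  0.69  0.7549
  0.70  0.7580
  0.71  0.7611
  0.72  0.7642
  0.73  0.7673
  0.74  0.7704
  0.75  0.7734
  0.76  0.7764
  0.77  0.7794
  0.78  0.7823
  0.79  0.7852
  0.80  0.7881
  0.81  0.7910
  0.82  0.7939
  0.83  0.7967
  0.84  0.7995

0.7734

σ√T = 0.22·√0.25 = 0.1100
d₁ = [ln(280/260) + (0.01 + 0.22²/2)·0.25] / 0.1100 = [0.0741 + 0.0086] / 0.1100 = 0.7514 → 0.75
N(d₁) = N(0.75) = 0.7734
Δ_call = N(d₁) = 0.7734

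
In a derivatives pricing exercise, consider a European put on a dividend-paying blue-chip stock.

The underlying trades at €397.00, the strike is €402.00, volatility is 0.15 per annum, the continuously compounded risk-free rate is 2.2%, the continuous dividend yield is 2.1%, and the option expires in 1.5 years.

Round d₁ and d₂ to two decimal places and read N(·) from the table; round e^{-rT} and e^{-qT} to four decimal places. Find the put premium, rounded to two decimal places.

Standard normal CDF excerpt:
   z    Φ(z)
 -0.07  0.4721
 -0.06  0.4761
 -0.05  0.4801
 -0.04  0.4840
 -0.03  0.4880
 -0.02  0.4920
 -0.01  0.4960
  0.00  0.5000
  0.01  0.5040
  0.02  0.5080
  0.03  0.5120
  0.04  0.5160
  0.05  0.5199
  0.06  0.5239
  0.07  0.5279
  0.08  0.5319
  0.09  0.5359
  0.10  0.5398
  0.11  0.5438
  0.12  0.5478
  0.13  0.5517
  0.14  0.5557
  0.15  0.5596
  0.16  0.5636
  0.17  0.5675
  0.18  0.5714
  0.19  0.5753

€29.92

σ√T = 0.15 × 1.2247 = 0.1837
d₁ = [ln(397/402) + (0.022 − 0.021 + 0.15²/2)·1.5] / 0.1837 = [-0.0125 + 0.0184] / 0.1837 = 0.0319 → 0.03
d₂ = d₁ − σ√T = 0.0319 − 0.1837 = -0.1518 → -0.15
exp(−qT) = exp(−0.021·1.5) = 0.9690;  exp(−rT) = exp(−0.022·1.5) = 0.9675
N(−d₂) = N(0.15) = 0.5596;  N(−d₁) = N(-0.03) = 0.4880
P = 402·0.9675·0.5596 − 397·0.9690·0.4880 = 217.6480 − 187.7302 = 29.9178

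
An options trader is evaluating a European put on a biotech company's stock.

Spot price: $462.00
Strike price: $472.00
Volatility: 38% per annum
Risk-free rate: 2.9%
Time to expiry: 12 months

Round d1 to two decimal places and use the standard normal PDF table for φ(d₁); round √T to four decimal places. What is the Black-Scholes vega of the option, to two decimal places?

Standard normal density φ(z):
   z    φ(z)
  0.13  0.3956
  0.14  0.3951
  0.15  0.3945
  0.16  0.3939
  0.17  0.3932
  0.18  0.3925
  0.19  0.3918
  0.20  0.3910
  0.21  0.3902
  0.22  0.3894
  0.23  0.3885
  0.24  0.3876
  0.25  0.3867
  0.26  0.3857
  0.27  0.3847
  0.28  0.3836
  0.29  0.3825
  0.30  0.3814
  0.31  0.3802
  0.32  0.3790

σ√T = 0.38 × 1.0000 = 0.3800
ln(S/K) + (r + σ²/2)T = ln(462/472) + (0.029 + 0.38²/2)·1 = -0.0214 + 0.1012 = 0.0798
d₁ = 0.0798 / 0.3800 = 0.2100 ≈ 0.21
√T = √1 = 1.0000
φ(d₁) = φ(0.21) = 0.3902
vega = S·φ(d₁)·√T = 462·0.3902·1.0000 = 180.2724

180.27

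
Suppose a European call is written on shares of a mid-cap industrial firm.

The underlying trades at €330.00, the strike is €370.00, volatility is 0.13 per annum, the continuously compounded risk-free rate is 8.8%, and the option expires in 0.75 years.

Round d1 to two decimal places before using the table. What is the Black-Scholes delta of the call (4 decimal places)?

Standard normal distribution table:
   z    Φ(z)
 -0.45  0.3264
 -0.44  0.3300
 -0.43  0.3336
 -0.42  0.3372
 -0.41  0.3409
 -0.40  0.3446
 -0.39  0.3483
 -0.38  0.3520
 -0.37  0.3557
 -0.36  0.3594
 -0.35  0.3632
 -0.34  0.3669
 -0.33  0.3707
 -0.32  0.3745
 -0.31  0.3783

T = 0.75;  σ√T = 0.1126
d₁ = [ln(330/370) + (0.088 + ½·0.13²)·0.75] / (σ√T) = (-0.1144 + 0.0723) / 0.1126 = -0.3737 which rounds to -0.37
N(d₁) = N(-0.37) = 0.3557
Δ_call = N(d₁) = 0.3557

0.3557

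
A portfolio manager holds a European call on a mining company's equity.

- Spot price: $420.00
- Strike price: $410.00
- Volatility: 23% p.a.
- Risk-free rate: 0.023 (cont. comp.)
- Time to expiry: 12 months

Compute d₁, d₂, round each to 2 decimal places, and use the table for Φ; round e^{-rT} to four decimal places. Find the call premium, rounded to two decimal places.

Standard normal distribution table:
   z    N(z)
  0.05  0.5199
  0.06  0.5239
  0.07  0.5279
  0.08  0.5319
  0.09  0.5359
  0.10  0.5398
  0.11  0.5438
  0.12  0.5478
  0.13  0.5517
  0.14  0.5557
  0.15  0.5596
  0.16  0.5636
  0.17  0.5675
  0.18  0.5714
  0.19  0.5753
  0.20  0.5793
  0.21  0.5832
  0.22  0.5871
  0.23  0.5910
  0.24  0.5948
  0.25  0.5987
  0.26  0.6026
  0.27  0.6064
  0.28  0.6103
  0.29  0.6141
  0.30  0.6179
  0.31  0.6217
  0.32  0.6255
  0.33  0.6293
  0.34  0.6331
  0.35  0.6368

$47.98

σ√T = 0.23·√1 = 0.2300
d₁ = [ln(420/410) + (0.023 + ½·0.23²)·1] / (σ√T) = (0.0241 + 0.0495) / 0.2300 = 0.3198 → 0.32
d₂ = 0.3198 − 0.2300 = 0.0898 → 0.09
exp(−rT) = exp(−0.023·1) = 0.9773
N(d₁) = N(0.32) = 0.6255;  N(d₂) = N(0.09) = 0.5359
C = 420·0.6255 − 410·0.9773·0.5359 = 262.7100 − 214.7314 = 47.9786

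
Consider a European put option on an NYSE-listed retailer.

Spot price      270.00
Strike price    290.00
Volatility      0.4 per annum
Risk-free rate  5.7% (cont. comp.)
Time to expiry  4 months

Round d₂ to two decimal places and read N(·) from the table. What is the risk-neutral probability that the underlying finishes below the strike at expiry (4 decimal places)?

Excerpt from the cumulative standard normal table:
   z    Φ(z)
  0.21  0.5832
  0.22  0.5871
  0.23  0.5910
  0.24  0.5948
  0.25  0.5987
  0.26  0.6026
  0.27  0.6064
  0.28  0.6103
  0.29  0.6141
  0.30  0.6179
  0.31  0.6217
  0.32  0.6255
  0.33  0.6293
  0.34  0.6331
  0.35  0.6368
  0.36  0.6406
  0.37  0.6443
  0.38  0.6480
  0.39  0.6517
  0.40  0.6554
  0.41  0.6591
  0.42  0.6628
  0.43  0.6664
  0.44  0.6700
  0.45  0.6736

0.6331

σ√T = 0.4 × 0.5774 = 0.2309
ln(S/K) + (r + σ²/2)T = ln(270/290) + (0.057 + 0.4²/2)·0.3333 = -0.0715 + 0.0457 = -0.0258
d₁ = -0.0258 / 0.2309 = -0.1117 ≈ -0.11
d₂ = d₁ − σ√T = -0.1117 − 0.2309 = -0.3426 ≈ -0.34
Risk-neutral Pr[S_T < K] = N(−d₂) = N(0.34) = 0.6331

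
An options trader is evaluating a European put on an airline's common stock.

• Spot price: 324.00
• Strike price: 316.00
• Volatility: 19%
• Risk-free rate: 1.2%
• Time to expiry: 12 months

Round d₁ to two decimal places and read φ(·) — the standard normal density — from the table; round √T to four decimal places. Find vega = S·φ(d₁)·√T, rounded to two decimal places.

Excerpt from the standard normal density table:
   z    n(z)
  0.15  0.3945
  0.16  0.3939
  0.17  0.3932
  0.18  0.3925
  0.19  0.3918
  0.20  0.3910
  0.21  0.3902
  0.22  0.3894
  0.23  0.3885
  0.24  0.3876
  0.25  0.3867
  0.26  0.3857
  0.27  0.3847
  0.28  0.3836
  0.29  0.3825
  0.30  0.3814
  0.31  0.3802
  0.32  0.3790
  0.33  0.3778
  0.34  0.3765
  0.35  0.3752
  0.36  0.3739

123.93

σ√T = 0.19 × 1.0000 = 0.1900
ln(S/K) + (r + σ²/2)T = ln(324/316) + (0.012 + 0.19²/2)·1 = 0.0250 + 0.0301 = 0.0551
d₁ = 0.0551 / 0.1900 = 0.2897 → 0.29
√T = √1 = 1.0000
φ(d₁) = φ(0.29) = 0.3825
vega = S·φ(d₁)·√T = 324·0.3825·1.0000 = 123.9300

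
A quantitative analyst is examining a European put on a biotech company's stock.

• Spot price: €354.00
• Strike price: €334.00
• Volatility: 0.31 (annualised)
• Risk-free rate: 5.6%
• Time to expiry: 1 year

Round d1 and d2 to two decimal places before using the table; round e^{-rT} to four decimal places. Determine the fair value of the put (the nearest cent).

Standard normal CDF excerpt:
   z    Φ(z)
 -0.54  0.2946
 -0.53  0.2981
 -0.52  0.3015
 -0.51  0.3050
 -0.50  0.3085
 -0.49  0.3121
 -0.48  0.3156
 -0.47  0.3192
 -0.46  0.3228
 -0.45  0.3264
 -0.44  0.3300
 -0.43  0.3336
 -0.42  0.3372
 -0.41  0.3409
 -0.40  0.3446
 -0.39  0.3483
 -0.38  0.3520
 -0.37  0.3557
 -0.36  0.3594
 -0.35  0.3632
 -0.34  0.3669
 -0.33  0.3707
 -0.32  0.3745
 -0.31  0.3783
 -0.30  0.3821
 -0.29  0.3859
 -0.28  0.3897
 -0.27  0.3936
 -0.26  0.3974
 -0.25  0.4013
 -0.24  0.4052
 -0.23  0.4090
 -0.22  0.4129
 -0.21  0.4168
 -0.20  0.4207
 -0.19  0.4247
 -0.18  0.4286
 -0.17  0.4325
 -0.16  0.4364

€24.89

σ√T = 0.31·√1 = 0.3100
d₁ = [ln(354/334) + (0.056 + ½·0.31²)·1] / (σ√T) = (0.0582 + 0.1041) / 0.3100 = 0.5232 ≈ 0.52
d₂ = 0.5232 − 0.3100 = 0.2132 ≈ 0.21
e^(−rT) = e^(−0.056·1) = 0.9455
P = 334·0.9455·N(-0.21) − 354·N(-0.52) = 334·0.9455·0.4168 − 354·0.3015 = 131.6242 − 106.7310 = 24.8932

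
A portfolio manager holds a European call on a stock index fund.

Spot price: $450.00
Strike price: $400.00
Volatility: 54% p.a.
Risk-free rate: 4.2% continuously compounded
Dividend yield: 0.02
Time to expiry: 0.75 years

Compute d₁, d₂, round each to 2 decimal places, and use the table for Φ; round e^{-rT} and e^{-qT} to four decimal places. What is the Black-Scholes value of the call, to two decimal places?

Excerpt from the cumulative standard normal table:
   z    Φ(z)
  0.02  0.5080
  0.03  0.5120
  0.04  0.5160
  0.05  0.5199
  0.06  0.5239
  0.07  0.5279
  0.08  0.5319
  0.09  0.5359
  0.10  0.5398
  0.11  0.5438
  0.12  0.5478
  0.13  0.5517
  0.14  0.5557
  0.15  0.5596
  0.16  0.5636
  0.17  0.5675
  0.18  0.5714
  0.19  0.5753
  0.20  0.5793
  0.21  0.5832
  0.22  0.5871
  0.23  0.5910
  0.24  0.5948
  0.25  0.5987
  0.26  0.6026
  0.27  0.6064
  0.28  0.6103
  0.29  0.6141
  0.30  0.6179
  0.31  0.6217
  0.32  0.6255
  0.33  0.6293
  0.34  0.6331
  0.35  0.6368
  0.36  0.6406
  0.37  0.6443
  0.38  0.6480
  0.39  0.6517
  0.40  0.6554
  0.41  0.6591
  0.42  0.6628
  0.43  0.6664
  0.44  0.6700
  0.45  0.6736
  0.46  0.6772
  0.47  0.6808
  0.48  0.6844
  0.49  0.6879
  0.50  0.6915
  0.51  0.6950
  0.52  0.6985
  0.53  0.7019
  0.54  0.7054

$108.13

σ√T = 0.54 × 0.8660 = 0.4677
d₁ = [ln(450/400) + (0.042 − 0.02 + 0.54²/2)·0.75] / 0.4677 = [0.1178 + 0.1259] / 0.4677 = 0.5210 → 0.52
d₂ = d₁ − σ√T = 0.5210 − 0.4677 = 0.0533 → 0.05
exp(−qT) = exp(−0.02·0.75) = 0.9851;  exp(−rT) = exp(−0.042·0.75) = 0.9690
N(d₁) = N(0.52) = 0.6985;  N(d₂) = N(0.05) = 0.5199
C = 450·0.9851·0.6985 − 400·0.9690·0.5199 = 309.6416 − 201.5132 = 108.1283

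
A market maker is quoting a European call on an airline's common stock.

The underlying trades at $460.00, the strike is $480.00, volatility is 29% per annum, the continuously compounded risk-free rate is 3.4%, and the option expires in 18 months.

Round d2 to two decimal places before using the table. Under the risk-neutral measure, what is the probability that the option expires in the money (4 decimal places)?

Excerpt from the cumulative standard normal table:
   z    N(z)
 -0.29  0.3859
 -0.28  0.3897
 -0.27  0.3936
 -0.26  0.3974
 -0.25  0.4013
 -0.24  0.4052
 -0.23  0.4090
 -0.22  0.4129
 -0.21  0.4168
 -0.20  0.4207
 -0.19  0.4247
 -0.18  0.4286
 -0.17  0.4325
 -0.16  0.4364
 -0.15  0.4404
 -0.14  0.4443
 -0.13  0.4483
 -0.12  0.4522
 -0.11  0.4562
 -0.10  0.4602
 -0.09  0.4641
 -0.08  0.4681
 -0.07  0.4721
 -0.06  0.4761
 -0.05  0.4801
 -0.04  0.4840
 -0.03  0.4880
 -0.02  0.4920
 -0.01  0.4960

σ√T = 0.29·√1.5 = 0.3552
d₁ = [ln(460/480) + (0.034 + 0.29²/2)·1.5] / 0.3552 = [-0.0426 + 0.1141] / 0.3552 = 0.2014 which rounds to 0.20
d₂ = d₁ − σ√T = 0.2014 − 0.3552 = -0.1538 which rounds to -0.15
Pr(exercise) under Q = N(d₂) = 0.4404

0.4404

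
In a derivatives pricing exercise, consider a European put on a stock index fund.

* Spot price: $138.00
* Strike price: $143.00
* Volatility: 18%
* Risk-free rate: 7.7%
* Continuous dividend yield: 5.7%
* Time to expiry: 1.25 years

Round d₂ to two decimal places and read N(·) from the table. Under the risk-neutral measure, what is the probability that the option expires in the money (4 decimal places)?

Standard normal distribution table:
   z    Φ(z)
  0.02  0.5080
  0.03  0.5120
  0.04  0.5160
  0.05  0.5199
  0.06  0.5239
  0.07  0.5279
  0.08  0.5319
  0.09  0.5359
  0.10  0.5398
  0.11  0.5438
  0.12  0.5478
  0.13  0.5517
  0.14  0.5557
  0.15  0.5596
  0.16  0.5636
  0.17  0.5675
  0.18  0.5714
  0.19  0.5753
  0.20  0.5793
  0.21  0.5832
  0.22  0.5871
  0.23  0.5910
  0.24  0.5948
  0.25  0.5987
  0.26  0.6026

0.5596

T = 1.25;  σ√T = 0.2012
d₁ = [ln(138/143) + (0.077 − 0.057 + 0.18²/2)·1.25] / 0.2012 = [-0.0356 + 0.0452] / 0.2012 = 0.0480 which rounds to 0.05
d₂ = d₁ − σ√T = 0.0480 − 0.2012 = -0.1532 which rounds to -0.15
Pr(exercise) under Q = N(−d₂) = N(0.15) = 0.5596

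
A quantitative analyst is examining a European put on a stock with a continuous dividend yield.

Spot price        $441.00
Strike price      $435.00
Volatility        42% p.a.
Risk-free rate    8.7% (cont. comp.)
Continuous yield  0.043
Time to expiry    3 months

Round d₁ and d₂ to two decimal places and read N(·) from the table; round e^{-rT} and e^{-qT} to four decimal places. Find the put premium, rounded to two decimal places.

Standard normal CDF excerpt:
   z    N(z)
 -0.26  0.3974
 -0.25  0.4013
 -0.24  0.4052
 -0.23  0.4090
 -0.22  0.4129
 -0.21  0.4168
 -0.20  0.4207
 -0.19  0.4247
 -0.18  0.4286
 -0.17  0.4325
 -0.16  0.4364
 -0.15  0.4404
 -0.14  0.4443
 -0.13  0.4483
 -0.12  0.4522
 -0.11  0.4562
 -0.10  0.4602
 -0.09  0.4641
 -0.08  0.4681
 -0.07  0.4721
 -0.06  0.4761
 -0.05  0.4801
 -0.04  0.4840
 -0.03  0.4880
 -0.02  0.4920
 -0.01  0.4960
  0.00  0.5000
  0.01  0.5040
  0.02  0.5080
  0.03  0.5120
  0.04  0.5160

$30.98

σ√T = 0.42·√0.25 = 0.2100
d₁ = [ln(441/435) + (0.087 − 0.043 + 0.42²/2)·0.25] / 0.2100 = [0.0137 + 0.0330] / 0.2100 = 0.2226 ≈ 0.22
d₂ = d₁ − σ√T = 0.2226 − 0.2100 = 0.0126 ≈ 0.01
exp(−qT) = exp(−0.043·0.25) = 0.9893;  exp(−rT) = exp(−0.087·0.25) = 0.9785
N(−d₂) = N(-0.01) = 0.4960;  N(−d₁) = N(-0.22) = 0.4129
P = 435·0.9785·0.4960 − 441·0.9893·0.4129 = 211.1212 − 180.1405 = 30.9806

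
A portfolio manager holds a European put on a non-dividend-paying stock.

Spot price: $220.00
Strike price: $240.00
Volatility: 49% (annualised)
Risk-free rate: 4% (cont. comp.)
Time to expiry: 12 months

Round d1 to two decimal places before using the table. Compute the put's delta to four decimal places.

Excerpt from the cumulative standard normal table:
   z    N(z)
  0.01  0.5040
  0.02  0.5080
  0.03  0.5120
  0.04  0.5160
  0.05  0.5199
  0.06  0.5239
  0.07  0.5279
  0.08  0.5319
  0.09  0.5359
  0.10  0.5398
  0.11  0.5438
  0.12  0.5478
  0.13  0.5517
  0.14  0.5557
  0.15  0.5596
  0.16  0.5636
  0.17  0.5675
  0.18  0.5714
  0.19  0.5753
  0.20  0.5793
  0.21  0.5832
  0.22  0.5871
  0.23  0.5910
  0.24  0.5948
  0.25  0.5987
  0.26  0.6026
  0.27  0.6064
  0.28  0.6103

-0.4404

σ√T = 0.49·√1 = 0.4900
d₁ = [ln(220/240) + (0.04 + 0.49²/2)·1] / 0.4900 = [-0.0870 + 0.1600] / 0.4900 = 0.1491 → 0.15
N(d₁) = N(0.15) = 0.5596
Δ_put = N(d₁) − 1 = 0.5596 − 1 = -0.4404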